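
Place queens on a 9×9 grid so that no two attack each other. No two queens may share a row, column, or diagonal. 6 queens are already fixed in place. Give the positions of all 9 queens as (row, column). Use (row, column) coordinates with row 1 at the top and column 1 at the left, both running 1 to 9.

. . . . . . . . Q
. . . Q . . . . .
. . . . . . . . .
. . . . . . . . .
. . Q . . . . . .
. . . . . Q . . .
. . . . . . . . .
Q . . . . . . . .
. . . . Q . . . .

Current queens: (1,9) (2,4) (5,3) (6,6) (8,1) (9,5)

Row 3: attacked by (1,9)→{7,9}; (2,4)→{3,4,5}; (5,3)→{1,3,5}; (6,6)→{3,6,9}; (8,1)→{1,6}; (9,5)→{5}. Safe: 2, 8. Place at column 2.
Row 4: attacked by (1,9)→{6,9}; (2,4)→{2,4,6}; (3,2)→{1,2,3}; (5,3)→{2,3,4}; (6,6)→{4,6,8}; (8,1)→{1,5}; (9,5)→{5}. Safe: 7. Place at column 7.
Row 7: attacked by (1,9)→{3,9}; (2,4)→{4,9}; (3,2)→{2,6}; (4,7)→{4,7}; (5,3)→{1,3,5}; (6,6)→{5,6,7}; (8,1)→{1,2}; (9,5)→{3,5,7}. Safe: 8. Place at column 8.
Columns [9, 4, 2, 7, 3, 6, 8, 1, 5], r−c [-8, -2, 1, -3, 2, 0, -1, 7, 4], r+c [10, 6, 5, 11, 8, 12, 15, 9, 14] are all distinct, so no two queens attack.

(1,9) (2,4) (3,2) (4,7) (5,3) (6,6) (7,8) (8,1) (9,5)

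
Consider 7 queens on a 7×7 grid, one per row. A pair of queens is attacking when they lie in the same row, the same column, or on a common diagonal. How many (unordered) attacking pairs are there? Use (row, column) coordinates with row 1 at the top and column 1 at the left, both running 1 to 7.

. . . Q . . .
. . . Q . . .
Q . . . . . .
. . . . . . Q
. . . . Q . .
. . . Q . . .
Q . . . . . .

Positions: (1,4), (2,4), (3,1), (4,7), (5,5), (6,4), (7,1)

7

Same column: (1,4)–(2,4) (column 4); (1,4)–(6,4) (column 4); (2,4)–(6,4) (column 4); (3,1)–(7,1) (column 1).
Same diagonal: (1,4)–(4,7) (|1−4| = |4−7| = 3); (3,1)–(6,4) (|3−6| = |1−4| = 3); (5,5)–(6,4) (|5−6| = |5−4| = 1).
Total attacking pairs: 7.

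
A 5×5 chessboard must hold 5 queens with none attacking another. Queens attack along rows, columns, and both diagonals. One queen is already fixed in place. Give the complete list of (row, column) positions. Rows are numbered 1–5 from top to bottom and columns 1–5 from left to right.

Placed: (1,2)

Row 2: attacked by (1,2)→{1,2,3}. Safe: 4, 5. Place at column 5.
Row 3: attacked by (1,2)→{2,4}; (2,5)→{4,5}. Safe: 1, 3. Place at column 3.
Row 4: attacked by (1,2)→{2,5}; (2,5)→{3,5}; (3,3)→{2,3,4}. Safe: 1. Place at column 1.
Row 5: attacked by (1,2)→{2}; (2,5)→{2,5}; (3,3)→{1,3,5}; (4,1)→{1,2}. Safe: 4. Place at column 4.
Columns [2, 5, 3, 1, 4], r−c [-1, -3, 0, 3, 1], r+c [3, 7, 6, 5, 9] are all distinct, so no two queens attack.

(1,2) (2,5) (3,3) (4,1) (5,4)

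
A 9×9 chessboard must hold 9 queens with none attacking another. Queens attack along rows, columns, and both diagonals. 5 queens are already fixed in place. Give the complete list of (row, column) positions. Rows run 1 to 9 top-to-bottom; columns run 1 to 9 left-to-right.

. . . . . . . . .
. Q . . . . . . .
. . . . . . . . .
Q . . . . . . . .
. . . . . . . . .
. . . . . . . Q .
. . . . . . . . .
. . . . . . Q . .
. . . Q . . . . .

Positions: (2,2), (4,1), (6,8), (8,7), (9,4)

(1,5) (2,2) (3,9) (4,1) (5,6) (6,8) (7,3) (8,7) (9,4)

Row 1: attacked by (2,2)→{1,2,3}; (4,1)→{1,4}; (6,8)→{3,8}; (8,7)→{7}; (9,4)→{4}. Safe: 5, 6, 9. Place at column 5.
Row 3: attacked by (1,5)→{3,5,7}; (2,2)→{1,2,3}; (4,1)→{1,2}; (6,8)→{5,8}; (8,7)→{2,7}; (9,4)→{4}. Safe: 6, 9. Place at column 9.
Row 5: attacked by (1,5)→{1,5,9}; (2,2)→{2,5}; (3,9)→{7,9}; (4,1)→{1,2}; (6,8)→{7,8,9}; (8,7)→{4,7}; (9,4)→{4,8}. Safe: 3, 6. Place at column 6.
Row 7: attacked by (1,5)→{5}; (2,2)→{2,7}; (3,9)→{5,9}; (4,1)→{1,4}; (5,6)→{4,6,8}; (6,8)→{7,8,9}; (8,7)→{6,7,8}; (9,4)→{2,4,6}. Safe: 3. Place at column 3.
Columns [5, 2, 9, 1, 6, 8, 3, 7, 4], r−c [-4, 0, -6, 3, -1, -2, 4, 1, 5], r+c [6, 4, 12, 5, 11, 14, 10, 15, 13] are all distinct, so no two queens attack.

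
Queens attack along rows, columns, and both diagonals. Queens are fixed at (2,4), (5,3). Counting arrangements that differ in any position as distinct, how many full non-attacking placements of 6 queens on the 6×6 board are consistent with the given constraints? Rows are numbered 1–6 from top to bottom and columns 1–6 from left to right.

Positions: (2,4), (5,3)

1

Branch on row 1: col 1 → 0; col 2 → 1; col 6 → 0.
Sum: 0 + 1 + 0 = 1.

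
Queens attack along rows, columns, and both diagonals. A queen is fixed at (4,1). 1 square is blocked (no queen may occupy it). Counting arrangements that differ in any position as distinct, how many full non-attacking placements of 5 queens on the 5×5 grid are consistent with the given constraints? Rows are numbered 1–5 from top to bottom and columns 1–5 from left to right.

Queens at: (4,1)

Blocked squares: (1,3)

Branch on row 1: col 2 → 1; col 5 → 1.
Sum: 1 + 1 = 2.

2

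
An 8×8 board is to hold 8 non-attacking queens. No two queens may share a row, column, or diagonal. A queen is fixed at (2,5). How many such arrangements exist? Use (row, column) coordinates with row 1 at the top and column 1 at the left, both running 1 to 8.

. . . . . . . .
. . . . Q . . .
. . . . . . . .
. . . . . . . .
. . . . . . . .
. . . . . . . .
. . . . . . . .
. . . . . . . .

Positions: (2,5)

Branch on row 1: col 1 → 1; col 2 → 2; col 3 → 4; col 7 → 1; col 8 → 0.
Sum: 1 + 2 + 4 + 1 + 0 = 8.

8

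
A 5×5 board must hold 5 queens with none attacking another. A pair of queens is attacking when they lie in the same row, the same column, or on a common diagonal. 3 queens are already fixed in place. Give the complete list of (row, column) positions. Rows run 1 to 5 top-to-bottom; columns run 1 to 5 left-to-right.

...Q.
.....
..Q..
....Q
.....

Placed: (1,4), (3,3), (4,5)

Row 2: attacked by (1,4)→{3,4,5}; (3,3)→{2,3,4}; (4,5)→{3,5}. Safe: 1. Place at column 1.
Row 5: attacked by (1,4)→{4}; (2,1)→{1,4}; (3,3)→{1,3,5}; (4,5)→{4,5}. Safe: 2. Place at column 2.
Columns [4, 1, 3, 5, 2], r−c [-3, 1, 0, -1, 3], r+c [5, 3, 6, 9, 7] are all distinct, so no two queens attack.

(1,4) (2,1) (3,3) (4,5) (5,2)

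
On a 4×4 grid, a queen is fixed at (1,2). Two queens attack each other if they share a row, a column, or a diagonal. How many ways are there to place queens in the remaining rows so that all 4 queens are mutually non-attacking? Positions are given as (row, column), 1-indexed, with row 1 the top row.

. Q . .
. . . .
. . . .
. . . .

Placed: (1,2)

1

Branch on row 2: col 4 → 1.
Sum: 1 = 1.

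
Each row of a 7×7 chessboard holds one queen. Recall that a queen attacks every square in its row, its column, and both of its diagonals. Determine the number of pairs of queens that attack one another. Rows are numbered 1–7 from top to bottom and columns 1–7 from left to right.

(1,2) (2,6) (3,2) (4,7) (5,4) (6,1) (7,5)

Same column: (1,2)–(3,2) (column 2).
Same diagonal: (3,2)–(5,4) (|3−5| = |2−4| = 2).
Total attacking pairs: 2.

2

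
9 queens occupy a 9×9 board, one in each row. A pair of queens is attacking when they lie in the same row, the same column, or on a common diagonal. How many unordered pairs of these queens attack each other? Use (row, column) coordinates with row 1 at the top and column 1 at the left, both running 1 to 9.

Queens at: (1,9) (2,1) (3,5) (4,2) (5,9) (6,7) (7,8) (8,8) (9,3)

3

Same column: (1,9)–(5,9) (column 9); (7,8)–(8,8) (column 8).
Same diagonal: (6,7)–(7,8) (|6−7| = |7−8| = 1).
Total attacking pairs: 3.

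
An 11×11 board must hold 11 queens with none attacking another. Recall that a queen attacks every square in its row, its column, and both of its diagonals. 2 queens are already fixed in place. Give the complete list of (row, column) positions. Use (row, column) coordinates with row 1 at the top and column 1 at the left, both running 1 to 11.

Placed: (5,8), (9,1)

Row 1: attacked by (5,8)→{4,8}; (9,1)→{1,9}. Safe: 2, 3, 5, 6, 7, 10, 11. Place at column 6.
Row 2: attacked by (1,6)→{5,6,7}; (5,8)→{5,8,11}; (9,1)→{1,8}. Safe: 2, 3, 4, 9, 10. Place at column 10.
Row 3: attacked by (1,6)→{4,6,8}; (2,10)→{9,10,11}; (5,8)→{6,8,10}; (9,1)→{1,7}. Safe: 2, 3, 5. Place at column 3.
Row 4: attacked by (1,6)→{3,6,9}; (2,10)→{8,10}; (3,3)→{2,3,4}; (5,8)→{7,8,9}; (9,1)→{1,6}. Safe: 5, 11. Place at column 5.
Row 6: attacked by (1,6)→{1,6,11}; (2,10)→{6,10}; (3,3)→{3,6}; (4,5)→{3,5,7}; (5,8)→{7,8,9}; (9,1)→{1,4}. Safe: 2. Place at column 2.
Row 7: attacked by (1,6)→{6}; (2,10)→{5,10}; (3,3)→{3,7}; (4,5)→{2,5,8}; (5,8)→{6,8,10}; (6,2)→{1,2,3}; (9,1)→{1,3}. Safe: 4, 9, 11. Place at column 11.
Row 8: attacked by (1,6)→{6}; (2,10)→{4,10}; (3,3)→{3,8}; (4,5)→{1,5,9}; (5,8)→{5,8,11}; (6,2)→{2,4}; (7,11)→{10,11}; (9,1)→{1,2}. Safe: 7. Place at column 7.
Row 10: attacked by (1,6)→{6}; (2,10)→{2,10}; (3,3)→{3,10}; (4,5)→{5,11}; (5,8)→{3,8}; (6,2)→{2,6}; (7,11)→{8,11}; (8,7)→{5,7,9}; (9,1)→{1,2}. Safe: 4. Place at column 4.
Row 11: attacked by (1,6)→{6}; (2,10)→{1,10}; (3,3)→{3,11}; (4,5)→{5}; (5,8)→{2,8}; (6,2)→{2,7}; (7,11)→{7,11}; (8,7)→{4,7,10}; (9,1)→{1,3}; (10,4)→{3,4,5}. Safe: 9. Place at column 9.
Columns [6, 10, 3, 5, 8, 2, 11, 7, 1, 4, 9], r−c [-5, -8, 0, -1, -3, 4, -4, 1, 8, 6, 2], r+c [7, 12, 6, 9, 13, 8, 18, 15, 10, 14, 20] are all distinct, so no two queens attack.

(1,6) (2,10) (3,3) (4,5) (5,8) (6,2) (7,11) (8,7) (9,1) (10,4) (11,9)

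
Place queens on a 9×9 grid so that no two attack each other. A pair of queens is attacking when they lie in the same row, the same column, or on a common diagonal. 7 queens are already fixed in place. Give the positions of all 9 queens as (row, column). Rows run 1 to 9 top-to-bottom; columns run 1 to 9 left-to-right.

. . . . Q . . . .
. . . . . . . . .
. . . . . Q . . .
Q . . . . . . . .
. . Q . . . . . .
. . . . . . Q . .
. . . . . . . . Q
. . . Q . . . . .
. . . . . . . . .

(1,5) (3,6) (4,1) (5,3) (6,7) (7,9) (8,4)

Row 2: attacked by (1,5)→{4,5,6}; (3,6)→{5,6,7}; (4,1)→{1,3}; (5,3)→{3,6}; (6,7)→{3,7}; (7,9)→{4,9}; (8,4)→{4}. Safe: 2, 8. Place at column 2.
Row 9: attacked by (1,5)→{5}; (2,2)→{2,9}; (3,6)→{6}; (4,1)→{1,6}; (5,3)→{3,7}; (6,7)→{4,7}; (7,9)→{7,9}; (8,4)→{3,4,5}. Safe: 8. Place at column 8.
Columns [5, 2, 6, 1, 3, 7, 9, 4, 8], r−c [-4, 0, -3, 3, 2, -1, -2, 4, 1], r+c [6, 4, 9, 5, 8, 13, 16, 12, 17] are all distinct, so no two queens attack.

(1,5) (2,2) (3,6) (4,1) (5,3) (6,7) (7,9) (8,4) (9,8)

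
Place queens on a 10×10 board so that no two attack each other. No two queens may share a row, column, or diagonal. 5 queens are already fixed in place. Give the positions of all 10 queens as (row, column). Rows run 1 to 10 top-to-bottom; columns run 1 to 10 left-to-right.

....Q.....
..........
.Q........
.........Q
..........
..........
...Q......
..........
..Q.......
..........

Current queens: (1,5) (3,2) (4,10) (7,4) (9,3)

(1,5) (2,7) (3,2) (4,10) (5,8) (6,1) (7,4) (8,9) (9,3) (10,6)

Row 2: attacked by (1,5)→{4,5,6}; (3,2)→{1,2,3}; (4,10)→{8,10}; (7,4)→{4,9}; (9,3)→{3,10}. Safe: 7. Place at column 7.
Row 5: attacked by (1,5)→{1,5,9}; (2,7)→{4,7,10}; (3,2)→{2,4}; (4,10)→{9,10}; (7,4)→{2,4,6}; (9,3)→{3,7}. Safe: 8. Place at column 8.
Row 6: attacked by (1,5)→{5,10}; (2,7)→{3,7}; (3,2)→{2,5}; (4,10)→{8,10}; (5,8)→{7,8,9}; (7,4)→{3,4,5}; (9,3)→{3,6}. Safe: 1. Place at column 1.
Row 8: attacked by (1,5)→{5}; (2,7)→{1,7}; (3,2)→{2,7}; (4,10)→{6,10}; (5,8)→{5,8}; (6,1)→{1,3}; (7,4)→{3,4,5}; (9,3)→{2,3,4}. Safe: 9. Place at column 9.
Row 10: attacked by (1,5)→{5}; (2,7)→{7}; (3,2)→{2,9}; (4,10)→{4,10}; (5,8)→{3,8}; (6,1)→{1,5}; (7,4)→{1,4,7}; (8,9)→{7,9}; (9,3)→{2,3,4}. Safe: 6. Place at column 6.
Columns [5, 7, 2, 10, 8, 1, 4, 9, 3, 6], r−c [-4, -5, 1, -6, -3, 5, 3, -1, 6, 4], r+c [6, 9, 5, 14, 13, 7, 11, 17, 12, 16] are all distinct, so no two queens attack.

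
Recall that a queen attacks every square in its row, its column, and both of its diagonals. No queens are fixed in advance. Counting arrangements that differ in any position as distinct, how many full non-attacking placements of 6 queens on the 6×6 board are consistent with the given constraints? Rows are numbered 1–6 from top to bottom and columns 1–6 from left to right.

4

Branch on row 1: col 1 → 0; col 2 → 1; col 3 → 1; col 4 → 1; col 5 → 1; col 6 → 0.
Sum: 0 + 1 + 1 + 1 + 1 + 0 = 4.
(This is the classic 6-queens count.)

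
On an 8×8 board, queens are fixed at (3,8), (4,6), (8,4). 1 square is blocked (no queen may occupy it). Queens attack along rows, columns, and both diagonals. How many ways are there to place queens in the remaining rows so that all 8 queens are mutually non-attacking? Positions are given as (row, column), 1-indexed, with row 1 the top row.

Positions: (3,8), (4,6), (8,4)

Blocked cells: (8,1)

2

Branch on row 1: col 1 → 1; col 2 → 0; col 5 → 1; col 7 → 0.
Sum: 1 + 0 + 1 + 0 = 2.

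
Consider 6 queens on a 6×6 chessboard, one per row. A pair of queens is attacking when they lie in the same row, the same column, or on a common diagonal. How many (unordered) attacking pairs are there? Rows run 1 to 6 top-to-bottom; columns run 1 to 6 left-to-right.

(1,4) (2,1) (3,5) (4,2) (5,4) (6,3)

3

Same column: (1,4)–(5,4) (column 4).
Same diagonal: (2,1)–(5,4) (|2−5| = |1−4| = 3); (5,4)–(6,3) (|5−6| = |4−3| = 1).
Total attacking pairs: 3.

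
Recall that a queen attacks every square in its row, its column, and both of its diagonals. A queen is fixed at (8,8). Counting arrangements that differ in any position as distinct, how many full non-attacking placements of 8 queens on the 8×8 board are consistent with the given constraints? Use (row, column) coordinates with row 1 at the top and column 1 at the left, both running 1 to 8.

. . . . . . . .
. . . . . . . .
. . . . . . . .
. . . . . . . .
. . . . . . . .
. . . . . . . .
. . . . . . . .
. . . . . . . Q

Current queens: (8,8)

4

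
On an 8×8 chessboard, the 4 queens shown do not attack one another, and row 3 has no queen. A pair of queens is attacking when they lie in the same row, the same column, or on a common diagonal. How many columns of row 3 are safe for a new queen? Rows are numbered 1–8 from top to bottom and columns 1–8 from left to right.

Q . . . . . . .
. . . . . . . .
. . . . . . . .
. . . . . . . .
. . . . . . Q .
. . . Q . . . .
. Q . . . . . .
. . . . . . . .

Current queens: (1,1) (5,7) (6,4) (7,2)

(1,1) attacks row 3 at column 1 and diagonals 3.
(5,7) attacks row 3 at column 7 and diagonals 5.
(6,4) attacks row 3 at column 4 and diagonals 1, 7.
(7,2) attacks row 3 at column 2 and diagonals 6.
Attacked columns: {1, 2, 3, 4, 5, 6, 7}. Safe: {8}.

1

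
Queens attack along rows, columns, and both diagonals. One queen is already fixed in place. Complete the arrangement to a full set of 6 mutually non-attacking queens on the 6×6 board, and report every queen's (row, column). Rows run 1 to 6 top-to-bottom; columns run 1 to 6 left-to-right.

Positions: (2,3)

(1,5) (2,3) (3,1) (4,6) (5,4) (6,2)

Row 1: attacked by (2,3)→{2,3,4}. Safe: 1, 5, 6. Place at column 5.
Row 3: attacked by (1,5)→{3,5}; (2,3)→{2,3,4}. Safe: 1, 6. Place at column 1.
Row 4: attacked by (1,5)→{2,5}; (2,3)→{1,3,5}; (3,1)→{1,2}. Safe: 4, 6. Place at column 6.
Row 5: attacked by (1,5)→{1,5}; (2,3)→{3,6}; (3,1)→{1,3}; (4,6)→{5,6}. Safe: 2, 4. Place at column 4.
Row 6: attacked by (1,5)→{5}; (2,3)→{3}; (3,1)→{1,4}; (4,6)→{4,6}; (5,4)→{3,4,5}. Safe: 2. Place at column 2.
Columns [5, 3, 1, 6, 4, 2], r−c [-4, -1, 2, -2, 1, 4], r+c [6, 5, 4, 10, 9, 8] are all distinct, so no two queens attack.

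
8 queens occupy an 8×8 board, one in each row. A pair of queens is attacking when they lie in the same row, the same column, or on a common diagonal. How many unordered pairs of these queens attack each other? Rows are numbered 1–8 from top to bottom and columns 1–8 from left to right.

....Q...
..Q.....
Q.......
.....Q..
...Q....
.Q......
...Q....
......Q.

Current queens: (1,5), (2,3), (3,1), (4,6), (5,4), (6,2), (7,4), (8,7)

Same column: (5,4)–(7,4) (column 4).
Same diagonal: (5,4)–(8,7) (|5−8| = |4−7| = 3).
Total attacking pairs: 2.

2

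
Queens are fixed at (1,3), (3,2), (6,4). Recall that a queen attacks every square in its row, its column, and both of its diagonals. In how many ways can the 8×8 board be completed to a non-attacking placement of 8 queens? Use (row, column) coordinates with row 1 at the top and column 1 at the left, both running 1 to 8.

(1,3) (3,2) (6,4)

3

Branch on row 2: col 5 → 1; col 6 → 1; col 7 → 1.
Sum: 1 + 1 + 1 = 3.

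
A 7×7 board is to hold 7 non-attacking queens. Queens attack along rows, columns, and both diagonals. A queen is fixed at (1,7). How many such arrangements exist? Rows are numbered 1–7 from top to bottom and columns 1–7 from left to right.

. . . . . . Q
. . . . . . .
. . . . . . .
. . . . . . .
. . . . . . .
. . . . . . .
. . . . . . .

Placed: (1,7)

Branch on row 2: col 1 → 0; col 2 → 1; col 3 → 1; col 4 → 1; col 5 → 1.
Sum: 0 + 1 + 1 + 1 + 1 = 4.

4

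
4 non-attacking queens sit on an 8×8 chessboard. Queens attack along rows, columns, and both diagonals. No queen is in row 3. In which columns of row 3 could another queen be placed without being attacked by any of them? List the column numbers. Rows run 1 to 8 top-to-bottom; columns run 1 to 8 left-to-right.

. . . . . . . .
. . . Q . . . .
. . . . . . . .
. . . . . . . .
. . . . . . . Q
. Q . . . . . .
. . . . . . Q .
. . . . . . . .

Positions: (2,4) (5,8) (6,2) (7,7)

columns 1

(2,4) attacks row 3 at column 4 and diagonals 3, 5.
(5,8) attacks row 3 at column 8 and diagonals 6.
(6,2) attacks row 3 at column 2 and diagonals 5.
(7,7) attacks row 3 at column 7 and diagonals 3.
Attacked columns: {2, 3, 4, 5, 6, 7, 8}. Safe: {1}.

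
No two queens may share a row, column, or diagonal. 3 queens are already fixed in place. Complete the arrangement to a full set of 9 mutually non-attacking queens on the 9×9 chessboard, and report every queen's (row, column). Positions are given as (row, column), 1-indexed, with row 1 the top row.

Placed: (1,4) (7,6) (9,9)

Row 2: attacked by (1,4)→{3,4,5}; (7,6)→{1,6}; (9,9)→{2,9}. Safe: 7, 8. Place at column 8.
Row 3: attacked by (1,4)→{2,4,6}; (2,8)→{7,8,9}; (7,6)→{2,6}; (9,9)→{3,9}. Safe: 1, 5. Place at column 1.
Row 4: attacked by (1,4)→{1,4,7}; (2,8)→{6,8}; (3,1)→{1,2}; (7,6)→{3,6,9}; (9,9)→{4,9}. Safe: 5. Place at column 5.
Row 5: attacked by (1,4)→{4,8}; (2,8)→{5,8}; (3,1)→{1,3}; (4,5)→{4,5,6}; (7,6)→{4,6,8}; (9,9)→{5,9}. Safe: 2, 7. Place at column 7.
Row 6: attacked by (1,4)→{4,9}; (2,8)→{4,8}; (3,1)→{1,4}; (4,5)→{3,5,7}; (5,7)→{6,7,8}; (7,6)→{5,6,7}; (9,9)→{6,9}. Safe: 2. Place at column 2.
Row 8: attacked by (1,4)→{4}; (2,8)→{2,8}; (3,1)→{1,6}; (4,5)→{1,5,9}; (5,7)→{4,7}; (6,2)→{2,4}; (7,6)→{5,6,7}; (9,9)→{8,9}. Safe: 3. Place at column 3.
Columns [4, 8, 1, 5, 7, 2, 6, 3, 9], r−c [-3, -6, 2, -1, -2, 4, 1, 5, 0], r+c [5, 10, 4, 9, 12, 8, 13, 11, 18] are all distinct, so no two queens attack.

(1,4) (2,8) (3,1) (4,5) (5,7) (6,2) (7,6) (8,3) (9,9)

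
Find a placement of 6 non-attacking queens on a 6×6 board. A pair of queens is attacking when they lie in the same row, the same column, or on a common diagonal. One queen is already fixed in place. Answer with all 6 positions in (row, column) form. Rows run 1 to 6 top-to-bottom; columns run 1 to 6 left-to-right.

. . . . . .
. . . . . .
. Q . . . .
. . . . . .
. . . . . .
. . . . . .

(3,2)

Row 1: attacked by (3,2)→{2,4}. Safe: 1, 3, 5, 6. Place at column 3.
Row 2: attacked by (1,3)→{2,3,4}; (3,2)→{1,2,3}. Safe: 5, 6. Place at column 6.
Row 4: attacked by (1,3)→{3,6}; (2,6)→{4,6}; (3,2)→{1,2,3}. Safe: 5. Place at column 5.
Row 5: attacked by (1,3)→{3}; (2,6)→{3,6}; (3,2)→{2,4}; (4,5)→{4,5,6}. Safe: 1. Place at column 1.
Row 6: attacked by (1,3)→{3}; (2,6)→{2,6}; (3,2)→{2,5}; (4,5)→{3,5}; (5,1)→{1,2}. Safe: 4. Place at column 4.
Columns [3, 6, 2, 5, 1, 4], r−c [-2, -4, 1, -1, 4, 2], r+c [4, 8, 5, 9, 6, 10] are all distinct, so no two queens attack.

(1,3) (2,6) (3,2) (4,5) (5,1) (6,4)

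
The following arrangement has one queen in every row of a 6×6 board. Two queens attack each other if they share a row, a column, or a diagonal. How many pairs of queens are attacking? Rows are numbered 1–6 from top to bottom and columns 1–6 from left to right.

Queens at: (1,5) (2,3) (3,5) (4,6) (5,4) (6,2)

3

Same column: (1,5)–(3,5) (column 5).
Same diagonal: (3,5)–(4,6) (|3−4| = |5−6| = 1); (3,5)–(6,2) (|3−6| = |5−2| = 3).
Total attacking pairs: 3.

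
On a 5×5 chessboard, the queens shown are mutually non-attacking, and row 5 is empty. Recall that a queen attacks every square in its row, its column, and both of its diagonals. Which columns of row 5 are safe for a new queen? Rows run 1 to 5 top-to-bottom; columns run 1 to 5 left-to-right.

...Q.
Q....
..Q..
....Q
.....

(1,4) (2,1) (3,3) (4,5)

(1,4) attacks row 5 at column 4.
(2,1) attacks row 5 at column 1 and diagonals 4.
(3,3) attacks row 5 at column 3 and diagonals 1, 5.
(4,5) attacks row 5 at column 5 and diagonals 4.
Attacked columns: {1, 3, 4, 5}. Safe: {2}.

columns 2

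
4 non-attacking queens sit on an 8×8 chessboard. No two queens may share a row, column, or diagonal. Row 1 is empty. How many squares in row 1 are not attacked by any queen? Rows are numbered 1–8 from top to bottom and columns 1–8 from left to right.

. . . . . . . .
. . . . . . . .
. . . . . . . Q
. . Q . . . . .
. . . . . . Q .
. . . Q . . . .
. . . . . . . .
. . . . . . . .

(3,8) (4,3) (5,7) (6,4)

(3,8) attacks row 1 at column 8 and diagonals 6.
(4,3) attacks row 1 at column 3 and diagonals 6.
(5,7) attacks row 1 at column 7 and diagonals 3.
(6,4) attacks row 1 at column 4.
Attacked columns: {3, 4, 6, 7, 8}. Safe: {1, 2, 5}.

3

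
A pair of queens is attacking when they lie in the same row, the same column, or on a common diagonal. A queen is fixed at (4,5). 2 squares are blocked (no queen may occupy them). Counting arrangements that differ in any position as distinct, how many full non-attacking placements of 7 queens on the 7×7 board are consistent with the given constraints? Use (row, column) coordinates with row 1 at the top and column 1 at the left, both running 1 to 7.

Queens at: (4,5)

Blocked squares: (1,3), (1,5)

3

Branch on row 1: col 1 → 0; col 4 → 1; col 6 → 1; col 7 → 1.
Sum: 0 + 1 + 1 + 1 = 3.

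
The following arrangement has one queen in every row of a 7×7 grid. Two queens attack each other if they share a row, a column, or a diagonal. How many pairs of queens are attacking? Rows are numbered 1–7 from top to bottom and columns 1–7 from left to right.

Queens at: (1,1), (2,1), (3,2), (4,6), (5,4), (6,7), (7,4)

5

Same column: (1,1)–(2,1) (column 1); (5,4)–(7,4) (column 4).
Same diagonal: (2,1)–(3,2) (|2−3| = |1−2| = 1); (2,1)–(5,4) (|2−5| = |1−4| = 3); (3,2)–(5,4) (|3−5| = |2−4| = 2).
Total attacking pairs: 5.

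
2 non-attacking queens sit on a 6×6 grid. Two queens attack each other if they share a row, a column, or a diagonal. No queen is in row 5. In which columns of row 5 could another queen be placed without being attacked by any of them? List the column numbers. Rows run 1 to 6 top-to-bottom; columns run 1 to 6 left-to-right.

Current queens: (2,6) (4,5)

(2,6) attacks row 5 at column 6 and diagonals 3.
(4,5) attacks row 5 at column 5 and diagonals 4, 6.
Attacked columns: {3, 4, 5, 6}. Safe: {1, 2}.

columns 1, 2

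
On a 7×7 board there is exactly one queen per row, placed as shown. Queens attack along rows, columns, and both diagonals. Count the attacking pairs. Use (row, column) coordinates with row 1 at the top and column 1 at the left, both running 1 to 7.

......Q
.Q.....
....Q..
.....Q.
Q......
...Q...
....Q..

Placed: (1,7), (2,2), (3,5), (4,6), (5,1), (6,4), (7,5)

5

Same column: (3,5)–(7,5) (column 5).
Same diagonal: (1,7)–(3,5) (|1−3| = |7−5| = 2); (3,5)–(4,6) (|3−4| = |5−6| = 1); (4,6)–(6,4) (|4−6| = |6−4| = 2); (6,4)–(7,5) (|6−7| = |4−5| = 1).
Total attacking pairs: 5.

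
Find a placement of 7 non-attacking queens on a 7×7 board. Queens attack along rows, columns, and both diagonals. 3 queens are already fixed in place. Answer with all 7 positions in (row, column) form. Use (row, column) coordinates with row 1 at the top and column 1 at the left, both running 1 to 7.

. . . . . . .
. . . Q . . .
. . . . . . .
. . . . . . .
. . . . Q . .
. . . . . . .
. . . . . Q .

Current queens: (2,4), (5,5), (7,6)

(1,2) (2,4) (3,1) (4,7) (5,5) (6,3) (7,6)

Row 1: attacked by (2,4)→{3,4,5}; (5,5)→{1,5}; (7,6)→{6}. Safe: 2, 7. Place at column 2.
Row 3: attacked by (1,2)→{2,4}; (2,4)→{3,4,5}; (5,5)→{3,5,7}; (7,6)→{2,6}. Safe: 1. Place at column 1.
Row 4: attacked by (1,2)→{2,5}; (2,4)→{2,4,6}; (3,1)→{1,2}; (5,5)→{4,5,6}; (7,6)→{3,6}. Safe: 7. Place at column 7.
Row 6: attacked by (1,2)→{2,7}; (2,4)→{4}; (3,1)→{1,4}; (4,7)→{5,7}; (5,5)→{4,5,6}; (7,6)→{5,6,7}. Safe: 3. Place at column 3.
Columns [2, 4, 1, 7, 5, 3, 6], r−c [-1, -2, 2, -3, 0, 3, 1], r+c [3, 6, 4, 11, 10, 9, 13] are all distinct, so no two queens attack.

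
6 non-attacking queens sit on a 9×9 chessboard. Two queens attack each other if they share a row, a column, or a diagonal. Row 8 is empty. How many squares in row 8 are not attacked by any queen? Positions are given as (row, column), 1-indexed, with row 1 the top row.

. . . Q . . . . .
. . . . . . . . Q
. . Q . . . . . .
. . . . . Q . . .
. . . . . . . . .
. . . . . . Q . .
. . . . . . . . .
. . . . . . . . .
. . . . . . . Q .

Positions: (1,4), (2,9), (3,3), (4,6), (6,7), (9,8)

1

(1,4) attacks row 8 at column 4.
(2,9) attacks row 8 at column 9 and diagonals 3.
(3,3) attacks row 8 at column 3 and diagonals 8.
(4,6) attacks row 8 at column 6 and diagonals 2.
(6,7) attacks row 8 at column 7 and diagonals 5, 9.
(9,8) attacks row 8 at column 8 and diagonals 7, 9.
Attacked columns: {2, 3, 4, 5, 6, 7, 8, 9}. Safe: {1}.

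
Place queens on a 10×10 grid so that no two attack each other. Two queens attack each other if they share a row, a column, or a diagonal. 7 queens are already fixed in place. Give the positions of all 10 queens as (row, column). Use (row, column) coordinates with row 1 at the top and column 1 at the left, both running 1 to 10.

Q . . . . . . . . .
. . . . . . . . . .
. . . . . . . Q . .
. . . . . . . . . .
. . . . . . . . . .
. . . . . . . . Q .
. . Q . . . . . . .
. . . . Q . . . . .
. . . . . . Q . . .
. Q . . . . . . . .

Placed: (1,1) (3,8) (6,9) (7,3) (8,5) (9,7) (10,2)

(1,1) (2,6) (3,8) (4,10) (5,4) (6,9) (7,3) (8,5) (9,7) (10,2)

Row 2: attacked by (1,1)→{1,2}; (3,8)→{7,8,9}; (6,9)→{5,9}; (7,3)→{3,8}; (8,5)→{5}; (9,7)→{7}; (10,2)→{2,10}. Safe: 4, 6. Place at column 6.
Row 4: attacked by (1,1)→{1,4}; (2,6)→{4,6,8}; (3,8)→{7,8,9}; (6,9)→{7,9}; (7,3)→{3,6}; (8,5)→{1,5,9}; (9,7)→{2,7}; (10,2)→{2,8}. Safe: 10. Place at column 10.
Row 5: attacked by (1,1)→{1,5}; (2,6)→{3,6,9}; (3,8)→{6,8,10}; (4,10)→{9,10}; (6,9)→{8,9,10}; (7,3)→{1,3,5}; (8,5)→{2,5,8}; (9,7)→{3,7}; (10,2)→{2,7}. Safe: 4. Place at column 4.
Columns [1, 6, 8, 10, 4, 9, 3, 5, 7, 2], r−c [0, -4, -5, -6, 1, -3, 4, 3, 2, 8], r+c [2, 8, 11, 14, 9, 15, 10, 13, 16, 12] are all distinct, so no two queens attack.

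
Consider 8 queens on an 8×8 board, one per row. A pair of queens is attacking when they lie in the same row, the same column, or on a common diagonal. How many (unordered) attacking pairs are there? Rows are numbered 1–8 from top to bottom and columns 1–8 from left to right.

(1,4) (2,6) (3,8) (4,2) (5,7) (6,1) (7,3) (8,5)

0

All columns are distinct and no two queens satisfy |Δrow| = |Δcol|, so no pair attacks.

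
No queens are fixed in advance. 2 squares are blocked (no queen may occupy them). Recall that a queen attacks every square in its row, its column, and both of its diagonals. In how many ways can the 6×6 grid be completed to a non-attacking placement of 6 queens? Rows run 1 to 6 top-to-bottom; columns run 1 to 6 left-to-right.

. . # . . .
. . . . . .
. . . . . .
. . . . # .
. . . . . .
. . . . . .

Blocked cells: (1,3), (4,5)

3

Branch on row 1: col 1 → 0; col 2 → 1; col 4 → 1; col 5 → 1; col 6 → 0.
Sum: 0 + 1 + 1 + 1 + 0 = 3.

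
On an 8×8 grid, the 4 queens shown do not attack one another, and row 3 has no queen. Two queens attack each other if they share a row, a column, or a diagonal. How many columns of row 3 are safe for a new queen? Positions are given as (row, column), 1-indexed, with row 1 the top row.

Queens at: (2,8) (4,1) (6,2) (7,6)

2

(2,8) attacks row 3 at column 8 and diagonals 7.
(4,1) attacks row 3 at column 1 and diagonals 2.
(6,2) attacks row 3 at column 2 and diagonals 5.
(7,6) attacks row 3 at column 6 and diagonals 2.
Attacked columns: {1, 2, 5, 6, 7, 8}. Safe: {3, 4}.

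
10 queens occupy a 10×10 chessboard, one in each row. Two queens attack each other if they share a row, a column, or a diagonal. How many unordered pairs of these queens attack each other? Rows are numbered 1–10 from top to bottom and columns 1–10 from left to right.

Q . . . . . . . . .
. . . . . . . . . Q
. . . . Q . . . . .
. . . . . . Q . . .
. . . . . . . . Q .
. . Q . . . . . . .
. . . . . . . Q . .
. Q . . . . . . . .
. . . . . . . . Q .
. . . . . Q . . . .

2

Same column: (5,9)–(9,9) (column 9).
Same diagonal: (1,1)–(9,9) (|1−9| = |1−9| = 8).
Total attacking pairs: 2.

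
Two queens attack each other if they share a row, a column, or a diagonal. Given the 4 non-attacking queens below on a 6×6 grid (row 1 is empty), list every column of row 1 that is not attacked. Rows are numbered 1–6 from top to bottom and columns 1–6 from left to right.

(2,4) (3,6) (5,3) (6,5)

columns 1, 2

(2,4) attacks row 1 at column 4 and diagonals 3, 5.
(3,6) attacks row 1 at column 6 and diagonals 4.
(5,3) attacks row 1 at column 3.
(6,5) attacks row 1 at column 5.
Attacked columns: {3, 4, 5, 6}. Safe: {1, 2}.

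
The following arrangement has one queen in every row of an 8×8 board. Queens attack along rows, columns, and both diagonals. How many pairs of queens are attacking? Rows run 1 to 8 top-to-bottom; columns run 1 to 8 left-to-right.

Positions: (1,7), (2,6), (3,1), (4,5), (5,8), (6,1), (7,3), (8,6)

Same column: (2,6)–(8,6) (column 6); (3,1)–(6,1) (column 1).
Same diagonal: (1,7)–(2,6) (|1−2| = |7−6| = 1); (3,1)–(8,6) (|3−8| = |1−6| = 5).
Total attacking pairs: 4.

4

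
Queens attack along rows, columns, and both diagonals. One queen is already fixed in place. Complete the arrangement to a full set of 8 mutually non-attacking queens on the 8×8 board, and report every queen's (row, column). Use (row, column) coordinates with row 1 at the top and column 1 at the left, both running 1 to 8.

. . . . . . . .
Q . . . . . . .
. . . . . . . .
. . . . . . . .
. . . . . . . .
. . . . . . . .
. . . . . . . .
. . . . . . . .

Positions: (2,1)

Row 1: attacked by (2,1)→{1,2}. Safe: 3, 4, 5, 6, 7, 8. Place at column 4.
Row 3: attacked by (1,4)→{2,4,6}; (2,1)→{1,2}. Safe: 3, 5, 7, 8. Place at column 5.
Row 4: attacked by (1,4)→{1,4,7}; (2,1)→{1,3}; (3,5)→{4,5,6}. Safe: 2, 8. Place at column 8.
Row 5: attacked by (1,4)→{4,8}; (2,1)→{1,4}; (3,5)→{3,5,7}; (4,8)→{7,8}. Safe: 2, 6. Place at column 2.
Row 6: attacked by (1,4)→{4}; (2,1)→{1,5}; (3,5)→{2,5,8}; (4,8)→{6,8}; (5,2)→{1,2,3}. Safe: 7. Place at column 7.
Row 7: attacked by (1,4)→{4}; (2,1)→{1,6}; (3,5)→{1,5}; (4,8)→{5,8}; (5,2)→{2,4}; (6,7)→{6,7,8}. Safe: 3. Place at column 3.
Row 8: attacked by (1,4)→{4}; (2,1)→{1,7}; (3,5)→{5}; (4,8)→{4,8}; (5,2)→{2,5}; (6,7)→{5,7}; (7,3)→{2,3,4}. Safe: 6. Place at column 6.
Columns [4, 1, 5, 8, 2, 7, 3, 6], r−c [-3, 1, -2, -4, 3, -1, 4, 2], r+c [5, 3, 8, 12, 7, 13, 10, 14] are all distinct, so no two queens attack.

(1,4) (2,1) (3,5) (4,8) (5,2) (6,7) (7,3) (8,6)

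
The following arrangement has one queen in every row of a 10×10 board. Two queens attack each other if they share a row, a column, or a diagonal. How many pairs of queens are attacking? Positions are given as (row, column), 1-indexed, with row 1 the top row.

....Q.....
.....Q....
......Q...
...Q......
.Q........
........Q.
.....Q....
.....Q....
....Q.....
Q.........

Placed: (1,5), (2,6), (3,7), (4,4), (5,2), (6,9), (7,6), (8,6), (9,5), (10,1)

9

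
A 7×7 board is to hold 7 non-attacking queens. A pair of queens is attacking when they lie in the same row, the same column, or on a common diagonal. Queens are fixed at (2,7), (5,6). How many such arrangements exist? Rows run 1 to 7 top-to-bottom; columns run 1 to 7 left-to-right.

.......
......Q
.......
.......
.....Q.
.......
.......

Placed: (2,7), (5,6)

3

Branch on row 1: col 1 → 0; col 3 → 1; col 4 → 1; col 5 → 1.
Sum: 0 + 1 + 1 + 1 = 3.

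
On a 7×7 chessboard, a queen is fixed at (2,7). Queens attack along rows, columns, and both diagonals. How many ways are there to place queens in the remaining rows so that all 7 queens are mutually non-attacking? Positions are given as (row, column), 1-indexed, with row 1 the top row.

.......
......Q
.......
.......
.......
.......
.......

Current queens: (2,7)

7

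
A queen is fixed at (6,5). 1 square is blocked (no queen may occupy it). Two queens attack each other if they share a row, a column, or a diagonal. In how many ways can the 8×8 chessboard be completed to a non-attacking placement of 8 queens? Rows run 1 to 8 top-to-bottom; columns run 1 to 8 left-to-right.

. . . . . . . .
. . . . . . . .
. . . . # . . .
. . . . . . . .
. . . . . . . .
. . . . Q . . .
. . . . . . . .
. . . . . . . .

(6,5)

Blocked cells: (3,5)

12

Branch on row 1: col 1 → 0; col 2 → 2; col 3 → 2; col 4 → 1; col 6 → 3; col 7 → 2; col 8 → 2.
Sum: 0 + 2 + 2 + 1 + 3 + 2 + 2 = 12.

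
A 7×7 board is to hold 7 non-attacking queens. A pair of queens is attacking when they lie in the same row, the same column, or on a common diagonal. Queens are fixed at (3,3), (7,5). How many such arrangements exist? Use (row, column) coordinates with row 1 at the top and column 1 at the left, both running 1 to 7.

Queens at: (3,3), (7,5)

Branch on row 1: col 2 → 1; col 4 → 1; col 6 → 0; col 7 → 0.
Sum: 1 + 1 + 0 + 0 = 2.

2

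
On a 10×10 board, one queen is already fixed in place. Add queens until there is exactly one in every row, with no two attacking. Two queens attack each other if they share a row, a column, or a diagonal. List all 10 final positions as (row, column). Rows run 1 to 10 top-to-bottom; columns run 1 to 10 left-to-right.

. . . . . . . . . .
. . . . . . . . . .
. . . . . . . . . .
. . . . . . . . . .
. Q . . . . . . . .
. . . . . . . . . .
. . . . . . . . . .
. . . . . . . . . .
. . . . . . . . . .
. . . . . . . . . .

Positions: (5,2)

(1,5) (2,3) (3,10) (4,6) (5,2) (6,9) (7,7) (8,4) (9,8) (10,1)

Row 1: attacked by (5,2)→{2,6}. Safe: 1, 3, 4, 5, 7, 8, 9, 10. Place at column 5.
Row 2: attacked by (1,5)→{4,5,6}; (5,2)→{2,5}. Safe: 1, 3, 7, 8, 9, 10. Place at column 3.
Row 3: attacked by (1,5)→{3,5,7}; (2,3)→{2,3,4}; (5,2)→{2,4}. Safe: 1, 6, 8, 9, 10. Place at column 10.
Row 4: attacked by (1,5)→{2,5,8}; (2,3)→{1,3,5}; (3,10)→{9,10}; (5,2)→{1,2,3}. Safe: 4, 6, 7. Place at column 6.
Row 6: attacked by (1,5)→{5,10}; (2,3)→{3,7}; (3,10)→{7,10}; (4,6)→{4,6,8}; (5,2)→{1,2,3}. Safe: 9. Place at column 9.
Row 7: attacked by (1,5)→{5}; (2,3)→{3,8}; (3,10)→{6,10}; (4,6)→{3,6,9}; (5,2)→{2,4}; (6,9)→{8,9,10}. Safe: 1, 7. Place at column 7.
Row 8: attacked by (1,5)→{5}; (2,3)→{3,9}; (3,10)→{5,10}; (4,6)→{2,6,10}; (5,2)→{2,5}; (6,9)→{7,9}; (7,7)→{6,7,8}. Safe: 1, 4. Place at column 4.
Row 9: attacked by (1,5)→{5}; (2,3)→{3,10}; (3,10)→{4,10}; (4,6)→{1,6}; (5,2)→{2,6}; (6,9)→{6,9}; (7,7)→{5,7,9}; (8,4)→{3,4,5}. Safe: 8. Place at column 8.
Row 10: attacked by (1,5)→{5}; (2,3)→{3}; (3,10)→{3,10}; (4,6)→{6}; (5,2)→{2,7}; (6,9)→{5,9}; (7,7)→{4,7,10}; (8,4)→{2,4,6}; (9,8)→{7,8,9}. Safe: 1. Place at column 1.
Columns [5, 3, 10, 6, 2, 9, 7, 4, 8, 1], r−c [-4, -1, -7, -2, 3, -3, 0, 4, 1, 9], r+c [6, 5, 13, 10, 7, 15, 14, 12, 17, 11] are all distinct, so no two queens attack.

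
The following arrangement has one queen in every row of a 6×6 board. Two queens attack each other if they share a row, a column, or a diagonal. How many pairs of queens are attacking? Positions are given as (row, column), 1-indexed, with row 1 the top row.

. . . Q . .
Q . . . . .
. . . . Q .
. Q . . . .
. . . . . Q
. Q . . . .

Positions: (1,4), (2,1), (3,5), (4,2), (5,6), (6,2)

2

Same column: (4,2)–(6,2) (column 2).
Same diagonal: (3,5)–(6,2) (|3−6| = |5−2| = 3).
Total attacking pairs: 2.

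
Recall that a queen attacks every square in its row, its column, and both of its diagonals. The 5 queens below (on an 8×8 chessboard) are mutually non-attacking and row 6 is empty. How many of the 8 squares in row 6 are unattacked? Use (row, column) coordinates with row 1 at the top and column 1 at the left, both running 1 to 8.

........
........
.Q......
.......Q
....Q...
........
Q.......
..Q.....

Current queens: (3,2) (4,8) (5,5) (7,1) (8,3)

(3,2) attacks row 6 at column 2 and diagonals 5.
(4,8) attacks row 6 at column 8 and diagonals 6.
(5,5) attacks row 6 at column 5 and diagonals 4, 6.
(7,1) attacks row 6 at column 1 and diagonals 2.
(8,3) attacks row 6 at column 3 and diagonals 1, 5.
Attacked columns: {1, 2, 3, 4, 5, 6, 8}. Safe: {7}.

1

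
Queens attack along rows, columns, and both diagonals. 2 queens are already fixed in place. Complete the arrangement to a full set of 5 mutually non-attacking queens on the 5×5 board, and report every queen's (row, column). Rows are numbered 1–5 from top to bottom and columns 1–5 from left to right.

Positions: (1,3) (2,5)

(1,3) (2,5) (3,2) (4,4) (5,1)

Row 3: attacked by (1,3)→{1,3,5}; (2,5)→{4,5}. Safe: 2. Place at column 2.
Row 4: attacked by (1,3)→{3}; (2,5)→{3,5}; (3,2)→{1,2,3}. Safe: 4. Place at column 4.
Row 5: attacked by (1,3)→{3}; (2,5)→{2,5}; (3,2)→{2,4}; (4,4)→{3,4,5}. Safe: 1. Place at column 1.
Columns [3, 5, 2, 4, 1], r−c [-2, -3, 1, 0, 4], r+c [4, 7, 5, 8, 6] are all distinct, so no two queens attack.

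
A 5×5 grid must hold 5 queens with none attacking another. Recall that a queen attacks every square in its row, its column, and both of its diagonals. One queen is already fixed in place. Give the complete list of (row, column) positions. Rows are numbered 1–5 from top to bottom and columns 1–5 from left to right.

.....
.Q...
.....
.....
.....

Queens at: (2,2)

Row 1: attacked by (2,2)→{1,2,3}. Safe: 4, 5. Place at column 4.
Row 3: attacked by (1,4)→{2,4}; (2,2)→{1,2,3}. Safe: 5. Place at column 5.
Row 4: attacked by (1,4)→{1,4}; (2,2)→{2,4}; (3,5)→{4,5}. Safe: 3. Place at column 3.
Row 5: attacked by (1,4)→{4}; (2,2)→{2,5}; (3,5)→{3,5}; (4,3)→{2,3,4}. Safe: 1. Place at column 1.
Columns [4, 2, 5, 3, 1], r−c [-3, 0, -2, 1, 4], r+c [5, 4, 8, 7, 6] are all distinct, so no two queens attack.

(1,4) (2,2) (3,5) (4,3) (5,1)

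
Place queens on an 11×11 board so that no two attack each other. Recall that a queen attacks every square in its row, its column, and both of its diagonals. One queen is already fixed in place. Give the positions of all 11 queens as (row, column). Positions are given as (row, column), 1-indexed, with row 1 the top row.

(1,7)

Row 2: attacked by (1,7)→{6,7,8}. Safe: 1, 2, 3, 4, 5, 9, 10, 11. Place at column 4.
Row 3: attacked by (1,7)→{5,7,9}; (2,4)→{3,4,5}. Safe: 1, 2, 6, 8, 10, 11. Place at column 2.
Row 4: attacked by (1,7)→{4,7,10}; (2,4)→{2,4,6}; (3,2)→{1,2,3}. Safe: 5, 8, 9, 11. Place at column 11.
Row 5: attacked by (1,7)→{3,7,11}; (2,4)→{1,4,7}; (3,2)→{2,4}; (4,11)→{10,11}. Safe: 5, 6, 8, 9. Place at column 6.
Row 6: attacked by (1,7)→{2,7}; (2,4)→{4,8}; (3,2)→{2,5}; (4,11)→{9,11}; (5,6)→{5,6,7}. Safe: 1, 3, 10. Place at column 1.
Row 7: attacked by (1,7)→{1,7}; (2,4)→{4,9}; (3,2)→{2,6}; (4,11)→{8,11}; (5,6)→{4,6,8}; (6,1)→{1,2}. Safe: 3, 5, 10. Place at column 10.
Row 8: attacked by (1,7)→{7}; (2,4)→{4,10}; (3,2)→{2,7}; (4,11)→{7,11}; (5,6)→{3,6,9}; (6,1)→{1,3}; (7,10)→{9,10,11}. Safe: 5, 8. Place at column 8.
Row 9: attacked by (1,7)→{7}; (2,4)→{4,11}; (3,2)→{2,8}; (4,11)→{6,11}; (5,6)→{2,6,10}; (6,1)→{1,4}; (7,10)→{8,10}; (8,8)→{7,8,9}. Safe: 3, 5. Place at column 5.
Row 10: attacked by (1,7)→{7}; (2,4)→{4}; (3,2)→{2,9}; (4,11)→{5,11}; (5,6)→{1,6,11}; (6,1)→{1,5}; (7,10)→{7,10}; (8,8)→{6,8,10}; (9,5)→{4,5,6}. Safe: 3. Place at column 3.
Row 11: attacked by (1,7)→{7}; (2,4)→{4}; (3,2)→{2,10}; (4,11)→{4,11}; (5,6)→{6}; (6,1)→{1,6}; (7,10)→{6,10}; (8,8)→{5,8,11}; (9,5)→{3,5,7}; (10,3)→{2,3,4}. Safe: 9. Place at column 9.
Columns [7, 4, 2, 11, 6, 1, 10, 8, 5, 3, 9], r−c [-6, -2, 1, -7, -1, 5, -3, 0, 4, 7, 2], r+c [8, 6, 5, 15, 11, 7, 17, 16, 14, 13, 20] are all distinct, so no two queens attack.

(1,7) (2,4) (3,2) (4,11) (5,6) (6,1) (7,10) (8,8) (9,5) (10,3) (11,9)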